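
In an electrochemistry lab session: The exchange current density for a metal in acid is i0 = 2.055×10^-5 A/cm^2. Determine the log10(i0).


i0 = 2.055×10^-5 A/cm^2
log10(i0) = -4.687

-4.687


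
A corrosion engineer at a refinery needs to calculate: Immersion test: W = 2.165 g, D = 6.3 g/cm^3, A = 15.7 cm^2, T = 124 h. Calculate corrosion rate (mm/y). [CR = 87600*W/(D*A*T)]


Apply the mm/y weight-loss relation: CR = 87600 * W / (D * A * T)
Numerator: 87600 * 2.165 = 189654.0
Denominator: 6.3 * 15.7 * 124 = 12264.84
CR = 189654.0 / 12264.84 = 15.4632 mm/y

15.4632 mm/y


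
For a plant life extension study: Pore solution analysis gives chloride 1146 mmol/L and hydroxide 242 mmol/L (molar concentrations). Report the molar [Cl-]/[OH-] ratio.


Threshold parameter = [Cl-] / [OH-] (molar basis; both in mmol/L, so units cancel)
Ratio = 1146 / 242 = 4.74

4.74


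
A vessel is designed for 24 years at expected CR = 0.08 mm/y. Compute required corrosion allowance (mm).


Corrosion allowance = CR × design life
CA = 0.08 * 24 = 1.92 mm

1.92 mm


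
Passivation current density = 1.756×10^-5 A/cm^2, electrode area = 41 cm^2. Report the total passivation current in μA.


I = i_pass * A, then convert A → μA (×10^6)
I = 1.756×10^-5 * 41 * 10^6 = 719.96 μA

719.96 μA


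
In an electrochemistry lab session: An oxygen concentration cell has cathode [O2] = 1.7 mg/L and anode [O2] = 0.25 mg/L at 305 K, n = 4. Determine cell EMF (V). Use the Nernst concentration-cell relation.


Apply the Nernst concentration-cell relation: E = (RT/nF)*ln(C_cathode/C_anode)
RT/nF = 8.314*305/(4*96485) = 0.00657037 V
ln(1.7/0.25) = 1.91692
E = 0.00657037 * 1.91692 = 0.01259 V

0.01259 V


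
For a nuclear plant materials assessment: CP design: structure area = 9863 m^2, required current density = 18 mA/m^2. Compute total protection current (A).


I = area * current density, then convert mA → A (÷1000)
I = 9863 * 18 / 1000 = 177.53 A

177.53 A


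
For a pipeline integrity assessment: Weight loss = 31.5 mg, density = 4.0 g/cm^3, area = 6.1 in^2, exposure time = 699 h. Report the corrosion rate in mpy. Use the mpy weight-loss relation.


Apply the mpy weight-loss relation: CR = 534 * W / (D * A * T)
Numerator: 534 * 31.5 = 16821.0
Denominator: 4.0 * 6.1 * 699 = 17055.6
CR = 16821.0 / 17055.6 = 0.9862 mpy

0.9862 mpy


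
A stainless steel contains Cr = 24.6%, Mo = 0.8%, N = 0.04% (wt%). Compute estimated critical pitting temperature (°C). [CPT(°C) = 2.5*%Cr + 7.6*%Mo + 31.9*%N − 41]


Apply the ASTM G48 empirical CPT estimate: CPT(°C) = 2.5*%Cr + 7.6*%Mo + 31.9*%N − 41
2.5*24.6 = 61.5; 7.6*0.8 = 6.08; 31.9*0.04 = 1.276
CPT = 61.5 + 6.08 + 1.276 − 41 = 27.856 °C
Rounded to 0.1 °C: CPT ≈ 27.9 °C

27.9 °C


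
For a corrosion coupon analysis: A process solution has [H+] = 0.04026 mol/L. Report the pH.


pH = −log10[H+]
pH = −log10(0.04026) = 1.4

1.4


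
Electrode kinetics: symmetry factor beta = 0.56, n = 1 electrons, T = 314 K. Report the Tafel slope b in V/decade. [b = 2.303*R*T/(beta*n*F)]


Apply the Tafel slope relation: b = 2.303*R*T/(beta*n*F)
Numerator: 2.303 * 8.314 * 314 = 6012.2
Denominator: 0.56 * 1 * 96485 = 54031.6
b = 6012.2 / 54031.6 = 0.111 V/decade

0.111 V/decade


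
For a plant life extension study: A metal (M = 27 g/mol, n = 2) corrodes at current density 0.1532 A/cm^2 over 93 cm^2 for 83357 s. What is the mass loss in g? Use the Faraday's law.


Apply Faraday's law: m = i*A*t*M / (n*F)
Total charge passed Q = i*A*t = 0.1532*93*83357 = 1187637.1932 C
m = Q*M/(n*F) = 1187637.1932*27/(2*96485) = 166.172 g

166.172 g


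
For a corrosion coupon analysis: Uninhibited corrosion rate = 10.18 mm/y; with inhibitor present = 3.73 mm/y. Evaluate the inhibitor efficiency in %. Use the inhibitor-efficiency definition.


Apply the inhibitor-efficiency definition: IE = (CR_blank − CR_inh)/CR_blank × 100
IE = (10.18 − 3.73) / 10.18 × 100
IE = 6.45 / 10.18 × 100 = 63.4 %

63.4 %


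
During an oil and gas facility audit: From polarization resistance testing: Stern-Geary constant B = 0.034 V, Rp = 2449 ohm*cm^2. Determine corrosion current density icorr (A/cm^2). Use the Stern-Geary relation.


Apply the Stern-Geary relation: icorr = B / Rp
icorr = 0.034 / 2449 = 1.388×10^-5 A/cm^2

1.388×10^-5 A/cm^2


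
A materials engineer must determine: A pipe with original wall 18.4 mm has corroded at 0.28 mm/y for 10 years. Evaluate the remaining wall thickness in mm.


Remaining wall = original − CR × time
t = 18.4 − 0.28*10 = 18.4 − 2.8 = 15.6 mm

15.6 mm


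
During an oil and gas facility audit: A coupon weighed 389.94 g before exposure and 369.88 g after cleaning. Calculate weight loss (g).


Weight loss = initial − final
WL = 389.94 − 369.88 = 20.06 g

20.06 g


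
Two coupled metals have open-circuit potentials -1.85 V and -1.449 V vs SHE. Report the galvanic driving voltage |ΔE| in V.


Driving voltage is the absolute potential difference.
|ΔE| = |-1.85 − (-1.449)| = 0.401 V

0.401 V


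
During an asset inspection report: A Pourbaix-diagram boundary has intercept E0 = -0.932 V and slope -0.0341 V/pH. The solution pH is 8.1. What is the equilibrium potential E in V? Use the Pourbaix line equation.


Apply the Pourbaix line equation: E = E0 + slope*pH
E = -0.932 + (-0.0341)*8.1 = -0.932 + (-0.27621) = -1.20821 V
Rounded to 3 decimal places: E = -1.208 V

-1.208 V


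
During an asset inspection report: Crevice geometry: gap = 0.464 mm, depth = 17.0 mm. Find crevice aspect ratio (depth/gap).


Aspect ratio = depth / gap
Ratio = 17.0 / 0.464 = 36.6

36.6


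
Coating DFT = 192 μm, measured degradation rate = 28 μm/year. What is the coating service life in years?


Service life = thickness / degradation rate
Life = 192 / 28 = 6.9 years

6.9 years


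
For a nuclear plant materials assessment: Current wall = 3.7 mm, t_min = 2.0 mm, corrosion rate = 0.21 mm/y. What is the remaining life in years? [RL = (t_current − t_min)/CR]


Apply the remaining-life relation: RL = (t_current − t_min) / CR
RL = (3.7 − 2.0) / 0.21 = 1.7 / 0.21 = 8.1 years

8.1 years


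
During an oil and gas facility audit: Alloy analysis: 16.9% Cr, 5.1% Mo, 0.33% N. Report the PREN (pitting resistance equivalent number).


Apply the PREN formula: PREN = Cr + 3.3*Mo + 16*N
PREN = 16.9 + 3.3*5.1 + 16*0.33
PREN = 16.9 + 16.83 + 5.28 = 39.01

39.01


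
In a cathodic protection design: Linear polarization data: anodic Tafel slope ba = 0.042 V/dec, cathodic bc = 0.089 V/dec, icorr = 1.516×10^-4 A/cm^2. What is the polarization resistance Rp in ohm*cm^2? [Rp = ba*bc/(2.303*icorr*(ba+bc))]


Apply the Stern-Geary equation: Rp = ba*bc / (2.303*icorr*(ba+bc))
ba*bc = 0.042*0.089 = 0.003738
ba+bc = 0.131; 2.303*icorr*(ba+bc) = 2.303*1.516×10^-4*0.131 = 4.5736659×10^-5
Rp = 0.003738 / 4.5736659×10^-5 = 81.7 ohm*cm^2

81.7 ohm*cm^2


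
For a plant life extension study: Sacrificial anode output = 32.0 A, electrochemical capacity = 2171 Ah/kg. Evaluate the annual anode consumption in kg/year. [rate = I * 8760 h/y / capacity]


Annual consumption = current * hours per year / capacity
Rate = 32.0 * 8760 / 2171 = 129.1 kg/year

129.1 kg/year


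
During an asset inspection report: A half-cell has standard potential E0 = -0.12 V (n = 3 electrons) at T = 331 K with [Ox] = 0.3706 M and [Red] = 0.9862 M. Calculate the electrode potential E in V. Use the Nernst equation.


Apply the Nernst equation: E = E0 + (RT/nF)*ln([Ox]/[Red])
Step 1: RT/nF = 8.314*331/(3*96485) = 0.00950729 V
Step 2: [Ox]/[Red] = 0.3706/0.9862 = 0.375786
Step 3: ln(0.375786) = -0.978735
Step 4: correction = 0.00950729 * -0.978735 = -0.009 V
E = -0.12 + -0.009 = -0.129 V

-0.129 V


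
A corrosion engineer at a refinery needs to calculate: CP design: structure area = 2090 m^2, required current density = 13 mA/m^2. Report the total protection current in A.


I = area * current density, then convert mA → A (÷1000)
I = 2090 * 13 / 1000 = 27.17 A

27.17 A


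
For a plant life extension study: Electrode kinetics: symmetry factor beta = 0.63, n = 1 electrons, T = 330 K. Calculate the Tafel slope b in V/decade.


Apply the Tafel slope relation: b = 2.303*R*T/(beta*n*F)
Numerator: 2.303 * 8.314 * 330 = 6318.56
Denominator: 0.63 * 1 * 96485 = 60785.55
b = 6318.56 / 60785.55 = 0.1039 V/decade

0.1039 V/decade


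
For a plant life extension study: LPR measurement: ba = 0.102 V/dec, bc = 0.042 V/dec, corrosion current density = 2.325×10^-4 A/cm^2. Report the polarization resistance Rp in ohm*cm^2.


Apply the Stern-Geary equation: Rp = ba*bc / (2.303*icorr*(ba+bc))
ba*bc = 0.102*0.042 = 0.004284
ba+bc = 0.144; 2.303*icorr*(ba+bc) = 2.303*2.325×10^-4*0.144 = 7.710444×10^-5
Rp = 0.004284 / 7.710444×10^-5 = 55.56 ohm*cm^2

55.56 ohm*cm^2


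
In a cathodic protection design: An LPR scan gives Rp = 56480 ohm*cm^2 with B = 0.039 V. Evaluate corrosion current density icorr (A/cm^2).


Apply the Stern-Geary relation: icorr = B / Rp
icorr = 0.039 / 56480 = 6.905×10^-7 A/cm^2

6.905×10^-7 A/cm^2


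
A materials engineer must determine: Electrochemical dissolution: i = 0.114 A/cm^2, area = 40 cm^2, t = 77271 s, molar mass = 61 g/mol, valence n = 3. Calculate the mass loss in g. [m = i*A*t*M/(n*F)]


Apply Faraday's law: m = i*A*t*M / (n*F)
Total charge passed Q = i*A*t = 0.114*40*77271 = 352355.76 C
m = Q*M/(n*F) = 352355.76*61/(3*96485) = 74.25576 g

74.25576 g


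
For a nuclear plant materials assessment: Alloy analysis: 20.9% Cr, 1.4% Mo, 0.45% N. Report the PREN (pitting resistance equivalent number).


Apply the PREN formula: PREN = Cr + 3.3*Mo + 16*N
PREN = 20.9 + 3.3*1.4 + 16*0.45
PREN = 20.9 + 4.62 + 7.2 = 32.72

32.72


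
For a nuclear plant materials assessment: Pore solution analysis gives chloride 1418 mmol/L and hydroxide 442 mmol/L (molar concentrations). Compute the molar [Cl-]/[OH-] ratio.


Threshold parameter = [Cl-] / [OH-] (molar basis; both in mmol/L, so units cancel)
Ratio = 1418 / 442 = 3.21

3.21


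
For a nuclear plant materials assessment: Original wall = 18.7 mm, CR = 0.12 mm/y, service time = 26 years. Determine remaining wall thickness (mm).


Remaining wall = original − CR × time
t = 18.7 − 0.12*26 = 18.7 − 3.12 = 15.58 mm

15.58 mm


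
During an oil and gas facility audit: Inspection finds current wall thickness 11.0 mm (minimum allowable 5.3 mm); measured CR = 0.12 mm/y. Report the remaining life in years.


Apply the remaining-life relation: RL = (t_current − t_min) / CR
RL = (11.0 − 5.3) / 0.12 = 5.7 / 0.12 = 47.5 years

47.5 years


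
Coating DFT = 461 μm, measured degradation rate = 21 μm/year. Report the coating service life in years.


Service life = thickness / degradation rate
Life = 461 / 21 = 22.0 years

22.0 years


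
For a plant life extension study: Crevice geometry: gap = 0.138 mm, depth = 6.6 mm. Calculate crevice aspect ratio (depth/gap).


Aspect ratio = depth / gap
Ratio = 6.6 / 0.138 = 47.8

47.8


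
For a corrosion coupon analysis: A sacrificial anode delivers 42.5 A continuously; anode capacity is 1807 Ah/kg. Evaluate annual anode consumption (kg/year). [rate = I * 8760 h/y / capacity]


Annual consumption = current * hours per year / capacity
Rate = 42.5 * 8760 / 1807 = 206.0 kg/year

206.0 kg/year


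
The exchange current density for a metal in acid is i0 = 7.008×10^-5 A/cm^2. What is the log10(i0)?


i0 = 7.008×10^-5 A/cm^2
log10(i0) = -4.154

-4.154


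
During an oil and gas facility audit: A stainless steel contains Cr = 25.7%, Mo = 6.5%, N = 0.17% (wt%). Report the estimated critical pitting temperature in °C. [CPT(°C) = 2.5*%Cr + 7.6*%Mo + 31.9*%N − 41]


Apply the ASTM G48 empirical CPT estimate: CPT(°C) = 2.5*%Cr + 7.6*%Mo + 31.9*%N − 41
2.5*25.7 = 64.25; 7.6*6.5 = 49.4; 31.9*0.17 = 5.423
CPT = 64.25 + 49.4 + 5.423 − 41 = 78.073 °C
Rounded to 0.1 °C: CPT ≈ 78.1 °C

78.1 °C


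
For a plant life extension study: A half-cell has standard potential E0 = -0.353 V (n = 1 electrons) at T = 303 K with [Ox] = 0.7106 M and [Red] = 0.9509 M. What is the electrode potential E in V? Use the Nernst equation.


Apply the Nernst equation: E = E0 + (RT/nF)*ln([Ox]/[Red])
Step 1: RT/nF = 8.314*303/(1*96485) = 0.02610916 V
Step 2: [Ox]/[Red] = 0.7106/0.9509 = 0.747292
Step 3: ln(0.747292) = -0.291299
Step 4: correction = 0.02610916 * -0.291299 = -0.0076 V
E = -0.353 + -0.0076 = -0.3606 V

-0.3606 V


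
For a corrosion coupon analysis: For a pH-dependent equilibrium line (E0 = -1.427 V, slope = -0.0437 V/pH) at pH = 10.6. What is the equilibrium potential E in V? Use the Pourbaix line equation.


Apply the Pourbaix line equation: E = E0 + slope*pH
E = -1.427 + (-0.0437)*10.6 = -1.427 + (-0.46322) = -1.89022 V
Rounded to 4 decimal places: E = -1.8902 V

-1.8902 V


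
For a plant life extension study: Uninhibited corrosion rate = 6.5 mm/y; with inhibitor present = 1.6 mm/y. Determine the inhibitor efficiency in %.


Apply the inhibitor-efficiency definition: IE = (CR_blank − CR_inh)/CR_blank × 100
IE = (6.5 − 1.6) / 6.5 × 100
IE = 4.9 / 6.5 × 100 = 75.4 %

75.4 %


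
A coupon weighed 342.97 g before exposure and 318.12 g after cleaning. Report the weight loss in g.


Weight loss = initial − final
WL = 342.97 − 318.12 = 24.85 g

24.85 g


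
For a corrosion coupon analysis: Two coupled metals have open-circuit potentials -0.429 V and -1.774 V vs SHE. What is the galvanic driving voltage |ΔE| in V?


Driving voltage is the absolute potential difference.
|ΔE| = |-0.429 − (-1.774)| = 1.345 V

1.345 V


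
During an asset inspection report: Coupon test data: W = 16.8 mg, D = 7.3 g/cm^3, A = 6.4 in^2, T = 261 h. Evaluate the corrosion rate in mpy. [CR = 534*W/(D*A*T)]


Apply the mpy weight-loss relation: CR = 534 * W / (D * A * T)
Numerator: 534 * 16.8 = 8971.2
Denominator: 7.3 * 6.4 * 261 = 12193.92
CR = 8971.2 / 12193.92 = 0.7357 mpy

0.7357 mpy


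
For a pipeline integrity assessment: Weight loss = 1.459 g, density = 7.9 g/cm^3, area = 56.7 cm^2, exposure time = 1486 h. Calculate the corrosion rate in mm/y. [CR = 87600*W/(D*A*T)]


Apply the mm/y weight-loss relation: CR = 87600 * W / (D * A * T)
Numerator: 87600 * 1.459 = 127808.4
Denominator: 7.9 * 56.7 * 1486 = 665623.98
CR = 127808.4 / 665623.98 = 0.192013 mm/y

0.192013 mm/y


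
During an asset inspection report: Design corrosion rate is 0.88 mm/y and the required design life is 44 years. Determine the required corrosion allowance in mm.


Corrosion allowance = CR × design life
CA = 0.88 * 44 = 38.72 mm

38.72 mm


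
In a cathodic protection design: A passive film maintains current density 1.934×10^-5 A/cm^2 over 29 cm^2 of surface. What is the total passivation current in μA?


I = i_pass * A, then convert A → μA (×10^6)
I = 1.934×10^-5 * 29 * 10^6 = 560.86 μA

560.86 μA


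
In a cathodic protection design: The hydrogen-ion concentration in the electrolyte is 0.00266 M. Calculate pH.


pH = −log10[H+]
pH = −log10(0.00266) = 2.58

2.58


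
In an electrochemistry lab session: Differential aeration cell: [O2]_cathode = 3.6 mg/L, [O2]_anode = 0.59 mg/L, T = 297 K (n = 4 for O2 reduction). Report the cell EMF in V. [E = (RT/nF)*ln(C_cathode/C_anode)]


Apply the Nernst concentration-cell relation: E = (RT/nF)*ln(C_cathode/C_anode)
RT/nF = 8.314*297/(4*96485) = 0.00639804 V
ln(3.6/0.59) = 1.80857
E = 0.00639804 * 1.80857 = 0.01157 V

0.01157 V


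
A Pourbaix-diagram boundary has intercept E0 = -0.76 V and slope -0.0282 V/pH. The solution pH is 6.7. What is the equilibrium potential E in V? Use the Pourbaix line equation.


Apply the Pourbaix line equation: E = E0 + slope*pH
E = -0.76 + (-0.0282)*6.7 = -0.76 + (-0.18894) = -0.94894 V
Rounded to 4 decimal places: E = -0.9489 V

-0.9489 V


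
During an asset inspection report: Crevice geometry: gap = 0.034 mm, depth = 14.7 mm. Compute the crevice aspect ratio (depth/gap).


Aspect ratio = depth / gap
Ratio = 14.7 / 0.034 = 432.4

432.4


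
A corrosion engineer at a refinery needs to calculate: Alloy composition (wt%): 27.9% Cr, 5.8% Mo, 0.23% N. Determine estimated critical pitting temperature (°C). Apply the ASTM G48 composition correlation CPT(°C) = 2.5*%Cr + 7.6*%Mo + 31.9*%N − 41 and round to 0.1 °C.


Apply the ASTM G48 empirical CPT estimate: CPT(°C) = 2.5*%Cr + 7.6*%Mo + 31.9*%N − 41
2.5*27.9 = 69.75; 7.6*5.8 = 44.08; 31.9*0.23 = 7.337
CPT = 69.75 + 44.08 + 7.337 − 41 = 80.167 °C
Rounded to 0.1 °C: CPT ≈ 80.2 °C

80.2 °C


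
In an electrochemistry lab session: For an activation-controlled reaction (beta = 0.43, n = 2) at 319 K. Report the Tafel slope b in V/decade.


Apply the Tafel slope relation: b = 2.303*R*T/(beta*n*F)
Numerator: 2.303 * 8.314 * 319 = 6107.94
Denominator: 0.43 * 2 * 96485 = 82977.1
b = 6107.94 / 82977.1 = 0.074 V/decade

0.074 V/decade


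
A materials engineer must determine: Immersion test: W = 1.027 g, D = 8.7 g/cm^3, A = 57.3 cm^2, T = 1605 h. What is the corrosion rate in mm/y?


Apply the mm/y weight-loss relation: CR = 87600 * W / (D * A * T)
Numerator: 87600 * 1.027 = 89965.2
Denominator: 8.7 * 57.3 * 1605 = 800108.55
CR = 89965.2 / 800108.55 = 0.1124 mm/y

0.1124 mm/y


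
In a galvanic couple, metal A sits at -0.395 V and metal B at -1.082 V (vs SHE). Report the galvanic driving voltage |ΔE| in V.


Driving voltage is the absolute potential difference.
|ΔE| = |-0.395 − (-1.082)| = 0.687 V

0.687 V


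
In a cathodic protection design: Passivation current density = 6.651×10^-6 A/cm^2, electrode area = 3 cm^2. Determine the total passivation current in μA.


I = i_pass * A, then convert A → μA (×10^6)
I = 6.651×10^-6 * 3 * 10^6 = 19.95 μA

19.95 μA


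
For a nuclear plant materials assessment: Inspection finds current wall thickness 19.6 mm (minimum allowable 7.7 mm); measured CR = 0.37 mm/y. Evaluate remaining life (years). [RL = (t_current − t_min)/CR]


Apply the remaining-life relation: RL = (t_current − t_min) / CR
RL = (19.6 − 7.7) / 0.37 = 11.9 / 0.37 = 32.2 years

32.2 years


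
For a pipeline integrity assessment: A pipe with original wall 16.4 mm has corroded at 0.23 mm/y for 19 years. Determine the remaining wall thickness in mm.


Remaining wall = original − CR × time
t = 16.4 − 0.23*19 = 16.4 − 4.37 = 12.03 mm

12.03 mm


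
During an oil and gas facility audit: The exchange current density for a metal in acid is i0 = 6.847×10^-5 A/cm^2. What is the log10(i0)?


i0 = 6.847×10^-5 A/cm^2
log10(i0) = -4.164

-4.164


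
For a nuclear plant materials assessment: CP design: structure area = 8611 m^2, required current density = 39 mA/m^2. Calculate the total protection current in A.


I = area * current density, then convert mA → A (÷1000)
I = 8611 * 39 / 1000 = 335.83 A

335.83 A


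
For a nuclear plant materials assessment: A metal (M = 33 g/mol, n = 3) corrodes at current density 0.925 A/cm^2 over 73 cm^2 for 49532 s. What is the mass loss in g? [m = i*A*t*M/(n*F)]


Apply Faraday's law: m = i*A*t*M / (n*F)
Total charge passed Q = i*A*t = 0.925*73*49532 = 3344648.3 C
m = Q*M/(n*F) = 3344648.3*33/(3*96485) = 381.31452 g

381.31452 g


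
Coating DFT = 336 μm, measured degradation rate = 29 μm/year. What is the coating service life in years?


Service life = thickness / degradation rate
Life = 336 / 29 = 11.6 years

11.6 years


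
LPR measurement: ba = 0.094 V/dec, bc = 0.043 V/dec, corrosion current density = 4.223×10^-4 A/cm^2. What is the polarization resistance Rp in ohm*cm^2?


Apply the Stern-Geary equation: Rp = ba*bc / (2.303*icorr*(ba+bc))
ba*bc = 0.094*0.043 = 0.004042
ba+bc = 0.137; 2.303*icorr*(ba+bc) = 2.303*4.223×10^-4*0.137 = 1.332403×10^-4
Rp = 0.004042 / 1.332403×10^-4 = 30.34 ohm*cm^2

30.34 ohm*cm^2


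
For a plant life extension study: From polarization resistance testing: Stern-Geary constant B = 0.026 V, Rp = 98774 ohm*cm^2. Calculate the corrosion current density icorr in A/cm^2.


Apply the Stern-Geary relation: icorr = B / Rp
icorr = 0.026 / 98774 = 2.632×10^-7 A/cm^2

2.632×10^-7 A/cm^2


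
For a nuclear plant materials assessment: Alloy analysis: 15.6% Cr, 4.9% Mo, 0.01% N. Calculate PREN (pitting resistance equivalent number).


Apply the PREN formula: PREN = Cr + 3.3*Mo + 16*N
PREN = 15.6 + 3.3*4.9 + 16*0.01
PREN = 15.6 + 16.17 + 0.16 = 31.93

31.93


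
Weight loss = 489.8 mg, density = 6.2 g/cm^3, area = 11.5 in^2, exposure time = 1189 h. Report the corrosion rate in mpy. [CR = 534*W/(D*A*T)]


Apply the mpy weight-loss relation: CR = 534 * W / (D * A * T)
Numerator: 534 * 489.8 = 261553.2
Denominator: 6.2 * 11.5 * 1189 = 84775.7
CR = 261553.2 / 84775.7 = 3.0852 mpy

3.0852 mpy


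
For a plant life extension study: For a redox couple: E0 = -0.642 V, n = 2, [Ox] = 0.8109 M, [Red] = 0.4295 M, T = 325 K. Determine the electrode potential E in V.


Apply the Nernst equation: E = E0 + (RT/nF)*ln([Ox]/[Red])
Step 1: RT/nF = 8.314*325/(2*96485) = 0.01400244 V
Step 2: [Ox]/[Red] = 0.8109/0.4295 = 1.888009
Step 3: ln(1.888009) = 0.635523
Step 4: correction = 0.01400244 * 0.635523 = 0.009 V
E = -0.642 + 0.009 = -0.633 V

-0.633 V


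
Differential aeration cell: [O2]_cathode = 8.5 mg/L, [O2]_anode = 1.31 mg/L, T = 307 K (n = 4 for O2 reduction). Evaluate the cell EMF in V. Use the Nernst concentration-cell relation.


Apply the Nernst concentration-cell relation: E = (RT/nF)*ln(C_cathode/C_anode)
RT/nF = 8.314*307/(4*96485) = 0.00661346 V
ln(8.5/1.31) = 1.87004
E = 0.00661346 * 1.87004 = 0.01237 V

0.01237 V


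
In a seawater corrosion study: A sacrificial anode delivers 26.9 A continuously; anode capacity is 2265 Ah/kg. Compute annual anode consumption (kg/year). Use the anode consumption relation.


Annual consumption = current * hours per year / capacity
Rate = 26.9 * 8760 / 2265 = 104.0 kg/year

104.0 kg/year


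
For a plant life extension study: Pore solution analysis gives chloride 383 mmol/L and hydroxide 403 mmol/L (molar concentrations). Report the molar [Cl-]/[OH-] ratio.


Threshold parameter = [Cl-] / [OH-] (molar basis; both in mmol/L, so units cancel)
Ratio = 383 / 403 = 0.95

0.95


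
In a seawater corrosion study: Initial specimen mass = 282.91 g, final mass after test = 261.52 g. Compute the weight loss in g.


Weight loss = initial − final
WL = 282.91 − 261.52 = 21.39 g

21.39 g


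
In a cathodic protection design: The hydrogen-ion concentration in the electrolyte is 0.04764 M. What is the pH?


pH = −log10[H+]
pH = −log10(0.04764) = 1.32

1.32


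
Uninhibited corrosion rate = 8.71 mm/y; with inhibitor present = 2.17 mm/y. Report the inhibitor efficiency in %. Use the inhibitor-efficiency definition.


Apply the inhibitor-efficiency definition: IE = (CR_blank − CR_inh)/CR_blank × 100
IE = (8.71 − 2.17) / 8.71 × 100
IE = 6.54 / 8.71 × 100 = 75.1 %

75.1 %


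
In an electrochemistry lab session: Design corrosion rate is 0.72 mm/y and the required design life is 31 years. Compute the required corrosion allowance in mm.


Corrosion allowance = CR × design life
CA = 0.72 * 31 = 22.32 mm

22.32 mm


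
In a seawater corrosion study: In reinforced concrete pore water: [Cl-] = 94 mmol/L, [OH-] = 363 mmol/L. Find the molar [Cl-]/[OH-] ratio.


Threshold parameter = [Cl-] / [OH-] (molar basis; both in mmol/L, so units cancel)
Ratio = 94 / 363 = 0.26

0.26


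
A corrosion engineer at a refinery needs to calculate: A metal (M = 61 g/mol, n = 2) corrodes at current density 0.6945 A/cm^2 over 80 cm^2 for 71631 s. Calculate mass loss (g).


Apply Faraday's law: m = i*A*t*M / (n*F)
Total charge passed Q = i*A*t = 0.6945*80*71631 = 3979818.36 C
m = Q*M/(n*F) = 3979818.36*61/(2*96485) = 1258.06561 g

1258.06561 g


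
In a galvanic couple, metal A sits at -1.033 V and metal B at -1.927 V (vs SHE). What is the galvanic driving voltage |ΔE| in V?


Driving voltage is the absolute potential difference.
|ΔE| = |-1.033 − (-1.927)| = 0.894 V

0.894 V


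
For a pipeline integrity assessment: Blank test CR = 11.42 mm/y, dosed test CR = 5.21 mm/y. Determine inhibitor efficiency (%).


Apply the inhibitor-efficiency definition: IE = (CR_blank − CR_inh)/CR_blank × 100
IE = (11.42 − 5.21) / 11.42 × 100
IE = 6.21 / 11.42 × 100 = 54.4 %

54.4 %


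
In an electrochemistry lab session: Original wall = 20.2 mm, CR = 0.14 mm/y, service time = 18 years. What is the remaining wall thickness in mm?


Remaining wall = original − CR × time
t = 20.2 − 0.14*18 = 20.2 − 2.52 = 17.68 mm

17.68 mm


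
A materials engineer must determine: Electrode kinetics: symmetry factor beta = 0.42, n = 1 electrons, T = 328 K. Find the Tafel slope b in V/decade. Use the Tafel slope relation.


Apply the Tafel slope relation: b = 2.303*R*T/(beta*n*F)
Numerator: 2.303 * 8.314 * 328 = 6280.26
Denominator: 0.42 * 1 * 96485 = 40523.7
b = 6280.26 / 40523.7 = 0.155 V/decade

0.155 V/decade


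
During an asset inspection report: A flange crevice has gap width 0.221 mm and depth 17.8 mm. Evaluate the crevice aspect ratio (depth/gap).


Aspect ratio = depth / gap
Ratio = 17.8 / 0.221 = 80.5

80.5


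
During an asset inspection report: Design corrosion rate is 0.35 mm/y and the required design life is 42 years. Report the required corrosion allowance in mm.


Corrosion allowance = CR × design life
CA = 0.35 * 42 = 14.7 mm

14.7 mm


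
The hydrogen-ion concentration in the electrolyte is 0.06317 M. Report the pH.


pH = −log10[H+]
pH = −log10(0.06317) = 1.2

1.2


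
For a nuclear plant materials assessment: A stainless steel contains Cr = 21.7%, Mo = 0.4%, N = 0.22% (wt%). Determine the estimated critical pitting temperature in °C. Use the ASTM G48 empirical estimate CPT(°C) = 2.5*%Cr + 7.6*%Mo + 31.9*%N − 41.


Apply the ASTM G48 empirical CPT estimate: CPT(°C) = 2.5*%Cr + 7.6*%Mo + 31.9*%N − 41
2.5*21.7 = 54.25; 7.6*0.4 = 3.04; 31.9*0.22 = 7.018
CPT = 54.25 + 3.04 + 7.018 − 41 = 23.308 °C
Rounded to 0.1 °C: CPT ≈ 23.3 °C

23.3 °C


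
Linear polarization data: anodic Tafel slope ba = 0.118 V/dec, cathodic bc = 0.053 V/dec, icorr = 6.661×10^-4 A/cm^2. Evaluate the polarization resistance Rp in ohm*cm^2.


Apply the Stern-Geary equation: Rp = ba*bc / (2.303*icorr*(ba+bc))
ba*bc = 0.118*0.053 = 0.006254
ba+bc = 0.171; 2.303*icorr*(ba+bc) = 2.303*6.661×10^-4*0.171 = 2.6231884×10^-4
Rp = 0.006254 / 2.6231884×10^-4 = 23.84 ohm*cm^2

23.84 ohm*cm^2


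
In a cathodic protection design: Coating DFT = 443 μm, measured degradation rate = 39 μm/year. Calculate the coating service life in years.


Service life = thickness / degradation rate
Life = 443 / 39 = 11.4 years

11.4 years


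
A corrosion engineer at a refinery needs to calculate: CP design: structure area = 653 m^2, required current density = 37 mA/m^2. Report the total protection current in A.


I = area * current density, then convert mA → A (÷1000)
I = 653 * 37 / 1000 = 24.16 A

24.16 A


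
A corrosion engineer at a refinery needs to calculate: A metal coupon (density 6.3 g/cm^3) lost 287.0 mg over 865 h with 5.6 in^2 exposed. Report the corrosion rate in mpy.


Apply the mpy weight-loss relation: CR = 534 * W / (D * A * T)
Numerator: 534 * 287.0 = 153258.0
Denominator: 6.3 * 5.6 * 865 = 30517.2
CR = 153258.0 / 30517.2 = 5.022 mpy

5.022 mpy


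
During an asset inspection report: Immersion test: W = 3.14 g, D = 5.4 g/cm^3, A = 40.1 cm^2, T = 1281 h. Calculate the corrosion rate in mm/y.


Apply the mm/y weight-loss relation: CR = 87600 * W / (D * A * T)
Numerator: 87600 * 3.14 = 275064.0
Denominator: 5.4 * 40.1 * 1281 = 277387.74
CR = 275064.0 / 277387.74 = 0.9916 mm/y

0.9916 mm/y


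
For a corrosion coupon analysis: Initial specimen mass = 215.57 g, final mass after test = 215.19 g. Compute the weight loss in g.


Weight loss = initial − final
WL = 215.57 − 215.19 = 0.38 g

0.38 g


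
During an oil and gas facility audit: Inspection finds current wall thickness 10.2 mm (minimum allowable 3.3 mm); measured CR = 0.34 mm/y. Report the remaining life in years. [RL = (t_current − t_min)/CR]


Apply the remaining-life relation: RL = (t_current − t_min) / CR
RL = (10.2 − 3.3) / 0.34 = 6.9 / 0.34 = 20.3 years

20.3 years


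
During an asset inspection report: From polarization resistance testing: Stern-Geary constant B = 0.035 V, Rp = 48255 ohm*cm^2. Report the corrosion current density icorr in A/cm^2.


Apply the Stern-Geary relation: icorr = B / Rp
icorr = 0.035 / 48255 = 7.253×10^-7 A/cm^2

7.253×10^-7 A/cm^2


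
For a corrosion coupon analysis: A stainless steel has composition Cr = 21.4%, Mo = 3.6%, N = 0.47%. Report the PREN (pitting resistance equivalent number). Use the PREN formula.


Apply the PREN formula: PREN = Cr + 3.3*Mo + 16*N
PREN = 21.4 + 3.3*3.6 + 16*0.47
PREN = 21.4 + 11.88 + 7.52 = 40.8

40.8


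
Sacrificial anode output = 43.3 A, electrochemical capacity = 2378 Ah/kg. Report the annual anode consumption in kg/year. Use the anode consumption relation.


Annual consumption = current * hours per year / capacity
Rate = 43.3 * 8760 / 2378 = 159.5 kg/year

159.5 kg/year


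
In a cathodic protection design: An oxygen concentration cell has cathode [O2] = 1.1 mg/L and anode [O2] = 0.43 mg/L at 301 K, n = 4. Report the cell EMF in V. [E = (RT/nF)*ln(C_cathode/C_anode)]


Apply the Nernst concentration-cell relation: E = (RT/nF)*ln(C_cathode/C_anode)
RT/nF = 8.314*301/(4*96485) = 0.0064842 V
ln(1.1/0.43) = 0.93928
E = 0.0064842 * 0.93928 = 0.00609 V

0.00609 V


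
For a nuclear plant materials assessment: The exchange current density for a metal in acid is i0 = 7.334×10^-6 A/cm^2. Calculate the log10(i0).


i0 = 7.334×10^-6 A/cm^2
log10(i0) = -5.135

-5.135


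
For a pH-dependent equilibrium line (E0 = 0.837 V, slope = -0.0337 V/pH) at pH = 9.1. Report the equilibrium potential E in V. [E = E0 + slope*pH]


Apply the Pourbaix line equation: E = E0 + slope*pH
E = 0.837 + (-0.0337)*9.1 = 0.837 + (-0.30667) = 0.53033 V
Rounded to 4 decimal places: E = 0.5303 V

0.5303 V


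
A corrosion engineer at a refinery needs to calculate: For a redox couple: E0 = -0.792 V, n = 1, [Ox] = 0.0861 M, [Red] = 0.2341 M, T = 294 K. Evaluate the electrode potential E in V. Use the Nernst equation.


Apply the Nernst equation: E = E0 + (RT/nF)*ln([Ox]/[Red])
Step 1: RT/nF = 8.314*294/(1*96485) = 0.02533364 V
Step 2: [Ox]/[Red] = 0.0861/0.2341 = 0.367792
Step 3: ln(0.367792) = -1.000238
Step 4: correction = 0.02533364 * -1.000238 = -0.025 V
E = -0.792 + -0.025 = -0.817 V

-0.817 V


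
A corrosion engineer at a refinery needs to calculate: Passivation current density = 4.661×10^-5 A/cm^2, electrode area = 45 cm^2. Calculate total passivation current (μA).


I = i_pass * A, then convert A → μA (×10^6)
I = 4.661×10^-5 * 45 * 10^6 = 2097.45 μA

2097.45 μA


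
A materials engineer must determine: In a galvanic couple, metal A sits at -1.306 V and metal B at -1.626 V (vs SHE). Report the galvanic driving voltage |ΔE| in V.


Driving voltage is the absolute potential difference.
|ΔE| = |-1.306 − (-1.626)| = 0.32 V

0.32 V


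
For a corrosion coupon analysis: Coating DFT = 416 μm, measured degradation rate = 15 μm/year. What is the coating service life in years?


Service life = thickness / degradation rate
Life = 416 / 15 = 27.7 years

27.7 years


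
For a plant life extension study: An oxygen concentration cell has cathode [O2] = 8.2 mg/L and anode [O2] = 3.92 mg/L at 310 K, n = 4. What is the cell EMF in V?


Apply the Nernst concentration-cell relation: E = (RT/nF)*ln(C_cathode/C_anode)
RT/nF = 8.314*310/(4*96485) = 0.00667808 V
ln(8.2/3.92) = 0.73804
E = 0.00667808 * 0.73804 = 0.00493 V

0.00493 V


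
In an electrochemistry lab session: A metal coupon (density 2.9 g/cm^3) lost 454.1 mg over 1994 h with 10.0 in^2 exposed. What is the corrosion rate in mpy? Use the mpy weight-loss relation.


Apply the mpy weight-loss relation: CR = 534 * W / (D * A * T)
Numerator: 534 * 454.1 = 242489.4
Denominator: 2.9 * 10.0 * 1994 = 57826.0
CR = 242489.4 / 57826.0 = 4.193 mpy

4.193 mpy


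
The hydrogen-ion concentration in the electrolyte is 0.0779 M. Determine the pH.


pH = −log10[H+]
pH = −log10(0.0779) = 1.11

1.11


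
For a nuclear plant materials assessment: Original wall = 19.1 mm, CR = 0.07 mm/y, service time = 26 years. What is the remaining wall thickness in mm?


Remaining wall = original − CR × time
t = 19.1 − 0.07*26 = 19.1 − 1.82 = 17.28 mm

17.28 mm


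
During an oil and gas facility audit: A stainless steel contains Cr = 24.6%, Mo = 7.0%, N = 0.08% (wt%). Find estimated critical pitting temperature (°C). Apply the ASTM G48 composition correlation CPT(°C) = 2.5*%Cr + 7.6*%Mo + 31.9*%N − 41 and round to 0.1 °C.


Apply the ASTM G48 empirical CPT estimate: CPT(°C) = 2.5*%Cr + 7.6*%Mo + 31.9*%N − 41
2.5*24.6 = 61.5; 7.6*7.0 = 53.2; 31.9*0.08 = 2.552
CPT = 61.5 + 53.2 + 2.552 − 41 = 76.252 °C
Rounded to 0.1 °C: CPT ≈ 76.3 °C

76.3 °C


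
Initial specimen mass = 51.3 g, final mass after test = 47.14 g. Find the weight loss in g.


Weight loss = initial − final
WL = 51.3 − 47.14 = 4.16 g

4.16 g


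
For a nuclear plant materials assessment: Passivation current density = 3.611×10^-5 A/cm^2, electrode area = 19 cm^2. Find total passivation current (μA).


I = i_pass * A, then convert A → μA (×10^6)
I = 3.611×10^-5 * 19 * 10^6 = 686.09 μA

686.09 μA


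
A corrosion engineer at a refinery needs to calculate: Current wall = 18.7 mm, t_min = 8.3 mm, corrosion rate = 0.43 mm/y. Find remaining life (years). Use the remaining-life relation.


Apply the remaining-life relation: RL = (t_current − t_min) / CR
RL = (18.7 − 8.3) / 0.43 = 10.4 / 0.43 = 24.2 years

24.2 years


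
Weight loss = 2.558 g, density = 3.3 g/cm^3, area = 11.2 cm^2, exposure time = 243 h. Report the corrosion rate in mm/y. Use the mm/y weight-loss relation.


Apply the mm/y weight-loss relation: CR = 87600 * W / (D * A * T)
Numerator: 87600 * 2.558 = 224080.8
Denominator: 3.3 * 11.2 * 243 = 8981.28
CR = 224080.8 / 8981.28 = 24.949762 mm/y

24.949762 mm/y


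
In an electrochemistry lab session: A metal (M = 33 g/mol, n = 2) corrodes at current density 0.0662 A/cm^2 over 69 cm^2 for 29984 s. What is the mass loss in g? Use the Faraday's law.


Apply Faraday's law: m = i*A*t*M / (n*F)
Total charge passed Q = i*A*t = 0.0662*69*29984 = 136960.9152 C
m = Q*M/(n*F) = 136960.9152*33/(2*96485) = 23.4218 g

23.4218 g


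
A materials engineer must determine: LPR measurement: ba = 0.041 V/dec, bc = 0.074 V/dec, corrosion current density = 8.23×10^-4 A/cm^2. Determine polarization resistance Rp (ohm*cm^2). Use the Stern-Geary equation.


Apply the Stern-Geary equation: Rp = ba*bc / (2.303*icorr*(ba+bc))
ba*bc = 0.041*0.074 = 0.003034
ba+bc = 0.115; 2.303*icorr*(ba+bc) = 2.303*8.23×10^-4*0.115 = 2.1796743×10^-4
Rp = 0.003034 / 2.1796743×10^-4 = 13.9 ohm*cm^2

13.9 ohm*cm^2


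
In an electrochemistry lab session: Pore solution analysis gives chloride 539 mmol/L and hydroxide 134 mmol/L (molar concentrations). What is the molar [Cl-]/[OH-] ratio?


Threshold parameter = [Cl-] / [OH-] (molar basis; both in mmol/L, so units cancel)
Ratio = 539 / 134 = 4.02

4.02


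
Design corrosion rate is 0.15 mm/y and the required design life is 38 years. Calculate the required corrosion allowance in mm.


Corrosion allowance = CR × design life
CA = 0.15 * 38 = 5.7 mm

5.7 mm


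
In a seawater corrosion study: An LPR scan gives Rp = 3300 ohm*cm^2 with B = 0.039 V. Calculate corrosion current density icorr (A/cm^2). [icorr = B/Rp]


Apply the Stern-Geary relation: icorr = B / Rp
icorr = 0.039 / 3300 = 1.182×10^-5 A/cm^2

1.182×10^-5 A/cm^2


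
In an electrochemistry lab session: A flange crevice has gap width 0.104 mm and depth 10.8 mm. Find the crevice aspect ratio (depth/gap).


Aspect ratio = depth / gap
Ratio = 10.8 / 0.104 = 103.8

103.8


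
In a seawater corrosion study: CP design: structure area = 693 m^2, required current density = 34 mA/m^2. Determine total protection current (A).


I = area * current density, then convert mA → A (÷1000)
I = 693 * 34 / 1000 = 23.56 A

23.56 A


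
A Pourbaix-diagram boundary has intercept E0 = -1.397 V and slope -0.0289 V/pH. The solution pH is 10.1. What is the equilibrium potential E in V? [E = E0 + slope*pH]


Apply the Pourbaix line equation: E = E0 + slope*pH
E = -1.397 + (-0.0289)*10.1 = -1.397 + (-0.29189) = -1.68889 V
Rounded to 3 decimal places: E = -1.689 V

-1.689 V


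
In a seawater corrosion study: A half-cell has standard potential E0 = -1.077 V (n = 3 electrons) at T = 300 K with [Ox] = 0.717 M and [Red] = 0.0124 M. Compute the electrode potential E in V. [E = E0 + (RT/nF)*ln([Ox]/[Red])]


Apply the Nernst equation: E = E0 + (RT/nF)*ln([Ox]/[Red])
Step 1: RT/nF = 8.314*300/(3*96485) = 0.00861688 V
Step 2: [Ox]/[Red] = 0.717/0.0124 = 57.822581
Step 3: ln(57.822581) = 4.057379
Step 4: correction = 0.00861688 * 4.057379 = 0.035 V
E = -1.077 + 0.035 = -1.042 V

-1.042 V


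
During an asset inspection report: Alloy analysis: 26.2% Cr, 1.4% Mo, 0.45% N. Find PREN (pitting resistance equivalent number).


Apply the PREN formula: PREN = Cr + 3.3*Mo + 16*N
PREN = 26.2 + 3.3*1.4 + 16*0.45
PREN = 26.2 + 4.62 + 7.2 = 38.02

38.02


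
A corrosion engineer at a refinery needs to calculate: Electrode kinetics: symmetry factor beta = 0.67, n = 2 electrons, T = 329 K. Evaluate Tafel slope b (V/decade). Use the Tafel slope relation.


Apply the Tafel slope relation: b = 2.303*R*T/(beta*n*F)
Numerator: 2.303 * 8.314 * 329 = 6299.41
Denominator: 0.67 * 2 * 96485 = 129289.9
b = 6299.41 / 129289.9 = 0.049 V/decade

0.049 V/decade


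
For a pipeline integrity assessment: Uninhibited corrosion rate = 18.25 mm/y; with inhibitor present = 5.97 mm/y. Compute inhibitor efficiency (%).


Apply the inhibitor-efficiency definition: IE = (CR_blank − CR_inh)/CR_blank × 100
IE = (18.25 − 5.97) / 18.25 × 100
IE = 12.28 / 18.25 × 100 = 67.3 %

67.3 %


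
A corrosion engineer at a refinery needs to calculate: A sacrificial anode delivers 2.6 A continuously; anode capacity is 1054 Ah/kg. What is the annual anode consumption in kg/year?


Annual consumption = current * hours per year / capacity
Rate = 2.6 * 8760 / 1054 = 21.6 kg/year

21.6 kg/year


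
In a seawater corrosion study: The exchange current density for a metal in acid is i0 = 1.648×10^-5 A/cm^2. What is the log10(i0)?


i0 = 1.648×10^-5 A/cm^2
log10(i0) = -4.783

-4.783


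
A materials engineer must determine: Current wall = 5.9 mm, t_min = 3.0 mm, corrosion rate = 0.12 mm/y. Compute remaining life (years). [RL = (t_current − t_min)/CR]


Apply the remaining-life relation: RL = (t_current − t_min) / CR
RL = (5.9 − 3.0) / 0.12 = 2.9 / 0.12 = 24.2 years

24.2 years


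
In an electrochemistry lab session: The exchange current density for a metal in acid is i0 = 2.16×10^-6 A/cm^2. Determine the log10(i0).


i0 = 2.16×10^-6 A/cm^2
log10(i0) = -5.666

-5.666


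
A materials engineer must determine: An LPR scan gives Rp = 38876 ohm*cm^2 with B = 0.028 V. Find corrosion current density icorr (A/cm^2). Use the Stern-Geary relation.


Apply the Stern-Geary relation: icorr = B / Rp
icorr = 0.028 / 38876 = 7.202×10^-7 A/cm^2

7.202×10^-7 A/cm^2


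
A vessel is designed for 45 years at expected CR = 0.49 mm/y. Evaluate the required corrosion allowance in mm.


Corrosion allowance = CR × design life
CA = 0.49 * 45 = 22.05 mm

22.05 mm


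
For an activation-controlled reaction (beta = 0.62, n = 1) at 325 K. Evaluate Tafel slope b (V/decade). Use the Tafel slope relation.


Apply the Tafel slope relation: b = 2.303*R*T/(beta*n*F)
Numerator: 2.303 * 8.314 * 325 = 6222.82
Denominator: 0.62 * 1 * 96485 = 59820.7
b = 6222.82 / 59820.7 = 0.104 V/decade

0.104 V/decade
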